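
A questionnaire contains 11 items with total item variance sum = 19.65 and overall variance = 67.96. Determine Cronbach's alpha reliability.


alpha = (k/(k-1)) * (1 - sum(si^2)/s_total^2)
= (11/10) * (1 - 19.65/67.96)
alpha = 0.7819

0.7819


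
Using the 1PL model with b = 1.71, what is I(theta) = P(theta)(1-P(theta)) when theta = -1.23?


P = 1/(1+exp(-(-1.23-1.71))) = 0.0502
I = P*(1-P) = 0.0502 * 0.9498
I = 0.0477

0.0477


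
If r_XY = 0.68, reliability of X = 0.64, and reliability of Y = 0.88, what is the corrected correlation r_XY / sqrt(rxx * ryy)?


r_corrected = rxy / sqrt(rxx * ryy)
= 0.68 / sqrt(0.64 * 0.88)
= 0.68 / sqrt(0.5632)
= 0.68 / 0.750467
r_corrected = 0.9061

0.9061


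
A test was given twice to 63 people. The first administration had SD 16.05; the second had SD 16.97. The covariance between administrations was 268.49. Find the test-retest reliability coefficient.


r = cov(X,Y) / (SD_X * SD_Y)
r = 268.49 / (16.05 * 16.97)
r = 268.49 / 272.3685
r = 0.9858

0.9858


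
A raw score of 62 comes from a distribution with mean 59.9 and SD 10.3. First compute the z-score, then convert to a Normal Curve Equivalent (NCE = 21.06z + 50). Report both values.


z = (X - mean) / SD = (62 - 59.9) / 10.3
z = 2.1 / 10.3
z = 0.2039
NCE = NCE = 21.06z + 50
Carry z at full precision (z = 2.1 / 10.3) into the conversion:
NCE = 21.06 * (2.1 / 10.3) + 50 = 44.226 / 10.3 + 50
NCE = 4.2938 + 50
NCE = 54.2938

54.2938


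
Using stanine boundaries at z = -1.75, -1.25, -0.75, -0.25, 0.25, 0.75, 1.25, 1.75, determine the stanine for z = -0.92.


Stanine boundaries: [-1.75, -1.25, -0.75, -0.25, 0.25, 0.75, 1.25, 1.75]
z = -0.92
Check each boundary:
  z >= -1.75 -> could be stanine 2
  z >= -1.25 -> could be stanine 3
  z < -0.75
  z < -0.25
  z < 0.25
  z < 0.75
  z < 1.25
  z < 1.75
Highest qualifying boundary gives stanine = 3

3


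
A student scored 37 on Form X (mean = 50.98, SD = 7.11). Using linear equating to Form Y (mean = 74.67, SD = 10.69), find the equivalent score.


slope = SD_Y / SD_X = 10.69 / 7.11 ~ 1.5035
intercept = mean_Y - slope * mean_X = 74.67 - (10.69 / 7.11) * 50.98 ~ -1.9793
Y = slope * X + intercept. To avoid rounding drift from the rounded slope/intercept, evaluate the equivalent form Y = mean_Y + SD_Y * (X - mean_X) / SD_X at full precision:
Y = 74.67 + 10.69 * (37 - 50.98) / 7.11
Y = 74.67 - 10.69 * 13.98 / 7.11
Y = 74.67 - 149.4462 / 7.11
Y = 74.67 - 21.0192
Y = 53.6508

53.6508


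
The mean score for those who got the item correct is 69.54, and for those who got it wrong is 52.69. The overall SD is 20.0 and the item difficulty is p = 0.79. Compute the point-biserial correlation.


q = 1 - p = 0.21
rpb = ((M1 - M0) / SD) * sqrt(p * q)
rpb = ((69.54 - 52.69) / 20.0) * sqrt(0.79 * 0.21)
rpb = 0.3432

0.3432


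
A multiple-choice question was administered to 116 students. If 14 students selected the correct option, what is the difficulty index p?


Item difficulty p = number correct / total examinees
p = 14 / 116
p = 0.1207

0.1207


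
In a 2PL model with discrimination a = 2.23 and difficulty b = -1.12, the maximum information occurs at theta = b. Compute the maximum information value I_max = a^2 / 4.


For 2PL, max info at theta = b = -1.12
I_max = a^2 / 4 = 2.23^2 / 4
= 4.9729 / 4
I_max = 1.2432

1.2432


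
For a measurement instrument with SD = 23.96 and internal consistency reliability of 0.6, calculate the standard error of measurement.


SEM = SD * sqrt(1 - rxx)
SEM = 23.96 * sqrt(1 - 0.6)
SEM = 23.96 * sqrt(0.4) = 23.96 * 0.632456
SEM = 15.1536

15.1536


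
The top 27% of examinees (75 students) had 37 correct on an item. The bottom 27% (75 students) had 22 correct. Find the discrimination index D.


p_upper = 37/75 = 0.4933
p_lower = 22/75 = 0.2933
D = 0.4933 - 0.2933 = 0.2

0.2


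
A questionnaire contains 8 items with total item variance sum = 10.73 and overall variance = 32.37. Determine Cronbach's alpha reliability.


alpha = (k/(k-1)) * (1 - sum(si^2)/s_total^2)
= (8/7) * (1 - 10.73/32.37)
alpha = 0.764

0.764


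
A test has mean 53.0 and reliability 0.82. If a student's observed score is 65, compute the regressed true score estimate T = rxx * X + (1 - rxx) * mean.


T_est = rxx * X + (1 - rxx) * mean
T_est = 0.82 * 65 + 0.18 * 53.0
T_est = 53.3 + 9.54
T_est = 62.84

62.84


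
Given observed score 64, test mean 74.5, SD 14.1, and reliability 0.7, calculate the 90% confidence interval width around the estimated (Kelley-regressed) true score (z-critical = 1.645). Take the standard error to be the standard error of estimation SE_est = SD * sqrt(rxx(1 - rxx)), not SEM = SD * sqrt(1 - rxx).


True score estimate = 0.7*64 + 0.3*74.5 = 67.15
SE_est = SD * sqrt(rxx * (1 - rxx)) = 14.1 * sqrt(0.7 * 0.3) = 14.1 * sqrt(0.21) = 6.461432
CI = T_est +/- z * SE_est, so width = 2 * z * SE_est = 2 * 1.645 * 6.461432
Width = 21.2581

21.2581


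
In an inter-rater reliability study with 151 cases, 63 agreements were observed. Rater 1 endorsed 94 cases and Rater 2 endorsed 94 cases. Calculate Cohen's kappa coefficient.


P_o = 63/151 = 0.417219
P_e = (94*94 + 57*57) / 22801 = 0.530021
kappa = (P_o - P_e) / (1 - P_e)
kappa = (0.417219 - 0.530021) / (1 - 0.530021)
kappa = -0.24

-0.24


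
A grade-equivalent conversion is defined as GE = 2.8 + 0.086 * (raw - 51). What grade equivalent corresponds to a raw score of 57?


raw - median = 57 - 51 = 6
slope * diff = 0.086 * 6 = 0.516
GE = 2.8 + 0.516
GE = 3.316

3.316


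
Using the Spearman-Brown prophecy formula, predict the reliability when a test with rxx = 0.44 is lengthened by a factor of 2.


r_new = (n * rxx) / (1 + (n-1) * rxx)
r_new = (2 * 0.44) / (1 + 1 * 0.44)
r_new = 0.88 / 1.44
r_new = 0.6111

0.6111


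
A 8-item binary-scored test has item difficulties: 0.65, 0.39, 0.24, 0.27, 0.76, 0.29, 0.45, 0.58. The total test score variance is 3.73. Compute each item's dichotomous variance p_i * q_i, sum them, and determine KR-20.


For each item, compute p_i * q_i:
  Item 1: 0.65 * 0.35 = 0.2275
  Item 2: 0.39 * 0.61 = 0.2379
  Item 3: 0.24 * 0.76 = 0.1824
  Item 4: 0.27 * 0.73 = 0.1971
  Item 5: 0.76 * 0.24 = 0.1824
  Item 6: 0.29 * 0.71 = 0.2059
  Item 7: 0.45 * 0.55 = 0.2475
  Item 8: 0.58 * 0.42 = 0.2436
Sum(p_i * q_i) = 0.2275 + 0.2379 + 0.1824 + 0.1971 + 0.1824 + 0.2059 + 0.2475 + 0.2436 = 1.7243
KR-20 = (k/(k-1)) * (1 - Sum(p_i*q_i) / Var_total)
= (8/7) * (1 - 1.7243/3.73)
= 1.1429 * 0.5377
KR-20 = 0.6145

0.6145


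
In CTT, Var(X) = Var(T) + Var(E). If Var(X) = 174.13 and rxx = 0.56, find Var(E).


var_true = rxx * var_obs = 0.56 * 174.13 = 97.5128
var_error = var_obs - var_true
var_error = 174.13 - 97.5128
var_error = 76.6172

76.6172


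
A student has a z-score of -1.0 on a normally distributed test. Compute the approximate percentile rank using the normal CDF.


CDF(z) = 0.5 * (1 + erf(z/sqrt(2)))
erf(-0.7071) = -0.6827
CDF = 0.1587
Percentile rank = 0.1587 * 100 = 15.87

15.87


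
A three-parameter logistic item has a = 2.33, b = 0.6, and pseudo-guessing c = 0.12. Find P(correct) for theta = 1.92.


logit = 2.33*(1.92 - 0.6) = 3.0756
P* = 1/(1 + exp(-3.0756)) = 0.9559
P = 0.12 + (1 - 0.12) * 0.9559
P = 0.9612

0.9612


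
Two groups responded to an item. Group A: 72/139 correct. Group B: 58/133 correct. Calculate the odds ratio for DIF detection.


Odds_A = 72/67 = 1.0746
Odds_B = 58/75 = 0.7733
OR = Odds_A / Odds_B = 1.0746 / 0.7733
Exactly, OR = (72 * 75) / (67 * 58) = 5400 / 3886
OR = 1.3896

1.3896


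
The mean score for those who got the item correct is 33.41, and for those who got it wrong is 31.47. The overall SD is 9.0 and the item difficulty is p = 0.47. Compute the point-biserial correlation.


q = 1 - p = 0.53
rpb = ((M1 - M0) / SD) * sqrt(p * q)
rpb = ((33.41 - 31.47) / 9.0) * sqrt(0.47 * 0.53)
rpb = 0.1076

0.1076


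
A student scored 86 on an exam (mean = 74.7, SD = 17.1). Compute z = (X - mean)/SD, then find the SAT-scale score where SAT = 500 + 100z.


z = (X - mean) / SD = (86 - 74.7) / 17.1
z = 11.3 / 17.1
z = 0.6608
SAT-scale = SAT = 500 + 100z
Carry z at full precision (z = 11.3 / 17.1) into the conversion:
SAT-scale = 500 + 100 * (11.3 / 17.1) = 500 + 1130 / 17.1
SAT-scale = 500 + 66.0819
SAT-scale = 566.0819

566.0819


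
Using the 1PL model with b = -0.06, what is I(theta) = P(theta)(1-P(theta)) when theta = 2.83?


P = 1/(1+exp(-(2.83--0.06))) = 0.9473
I = P*(1-P) = 0.9473 * 0.0527
I = 0.0499

0.0499


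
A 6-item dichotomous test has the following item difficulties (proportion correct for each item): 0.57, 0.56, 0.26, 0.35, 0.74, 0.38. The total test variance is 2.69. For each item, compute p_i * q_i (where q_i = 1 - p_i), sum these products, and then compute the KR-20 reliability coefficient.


For each item, compute p_i * q_i:
  Item 1: 0.57 * 0.43 = 0.2451
  Item 2: 0.56 * 0.44 = 0.2464
  Item 3: 0.26 * 0.74 = 0.1924
  Item 4: 0.35 * 0.65 = 0.2275
  Item 5: 0.74 * 0.26 = 0.1924
  Item 6: 0.38 * 0.62 = 0.2356
Sum(p_i * q_i) = 0.2451 + 0.2464 + 0.1924 + 0.2275 + 0.1924 + 0.2356 = 1.3394
KR-20 = (k/(k-1)) * (1 - Sum(p_i*q_i) / Var_total)
= (6/5) * (1 - 1.3394/2.69)
= 1.2 * 0.5021
KR-20 = 0.6025

0.6025


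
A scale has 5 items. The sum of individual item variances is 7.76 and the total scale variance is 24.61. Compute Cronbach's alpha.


alpha = (k/(k-1)) * (1 - sum(si^2)/s_total^2)
= (5/4) * (1 - 7.76/24.61)
alpha = 0.8559

0.8559


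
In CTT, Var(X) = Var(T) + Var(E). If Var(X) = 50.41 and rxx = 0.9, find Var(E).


var_true = rxx * var_obs = 0.9 * 50.41 = 45.369
var_error = var_obs - var_true
var_error = 50.41 - 45.369
var_error = 5.041

5.041


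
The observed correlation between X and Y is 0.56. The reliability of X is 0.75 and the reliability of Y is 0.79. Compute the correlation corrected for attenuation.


r_corrected = rxy / sqrt(rxx * ryy)
= 0.56 / sqrt(0.75 * 0.79)
= 0.56 / sqrt(0.5925)
= 0.56 / 0.76974
r_corrected = 0.7275

0.7275


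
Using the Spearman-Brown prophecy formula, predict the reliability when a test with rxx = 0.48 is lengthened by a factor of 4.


r_new = (n * rxx) / (1 + (n-1) * rxx)
r_new = (4 * 0.48) / (1 + 3 * 0.48)
r_new = 1.92 / 2.44
r_new = 0.7869

0.7869


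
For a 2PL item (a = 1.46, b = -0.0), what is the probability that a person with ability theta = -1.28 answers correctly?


a*(theta - b) = 1.46 * (-1.28 - -0.0) = -1.8688
exp(--1.8688) = 6.4805
P = 1 / (1 + 6.4805)
P = 0.1337

0.1337


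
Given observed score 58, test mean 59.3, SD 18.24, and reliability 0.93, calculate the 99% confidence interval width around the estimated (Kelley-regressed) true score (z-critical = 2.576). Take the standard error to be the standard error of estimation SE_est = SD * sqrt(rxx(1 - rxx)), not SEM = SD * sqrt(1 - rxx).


True score estimate = 0.93*58 + 0.07*59.3 = 58.091
SE_est = SD * sqrt(rxx * (1 - rxx)) = 18.24 * sqrt(0.93 * 0.07) = 18.24 * sqrt(0.0651) = 4.653882
CI = T_est +/- z * SE_est, so width = 2 * z * SE_est = 2 * 2.576 * 4.653882
Width = 23.9768

23.9768


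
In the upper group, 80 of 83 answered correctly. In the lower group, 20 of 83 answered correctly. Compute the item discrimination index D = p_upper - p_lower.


p_upper = 80/83 = 0.9639
p_lower = 20/83 = 0.241
D = 0.9639 - 0.241 = 0.7229

0.7229


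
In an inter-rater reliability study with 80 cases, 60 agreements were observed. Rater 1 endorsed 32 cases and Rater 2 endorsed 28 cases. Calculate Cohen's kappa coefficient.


P_o = 60/80 = 0.75
P_e = (32*28 + 48*52) / 6400 = 0.53
kappa = (P_o - P_e) / (1 - P_e)
kappa = (0.75 - 0.53) / (1 - 0.53)
kappa = 0.4681

0.4681


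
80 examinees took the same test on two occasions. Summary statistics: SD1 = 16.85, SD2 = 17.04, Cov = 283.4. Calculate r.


r = cov(X,Y) / (SD_X * SD_Y)
r = 283.4 / (16.85 * 17.04)
r = 283.4 / 287.124
r = 0.987

0.987


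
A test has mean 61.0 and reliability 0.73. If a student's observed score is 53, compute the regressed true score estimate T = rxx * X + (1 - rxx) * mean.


T_est = rxx * X + (1 - rxx) * mean
T_est = 0.73 * 53 + 0.27 * 61.0
T_est = 38.69 + 16.47
T_est = 55.16

55.16


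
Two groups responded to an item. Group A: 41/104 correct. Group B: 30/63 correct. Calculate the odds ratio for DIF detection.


Odds_A = 41/63 = 0.6508
Odds_B = 30/33 = 0.9091
OR = Odds_A / Odds_B = 0.6508 / 0.9091
Exactly, OR = (41 * 33) / (63 * 30) = 1353 / 1890
OR = 0.7159

0.7159


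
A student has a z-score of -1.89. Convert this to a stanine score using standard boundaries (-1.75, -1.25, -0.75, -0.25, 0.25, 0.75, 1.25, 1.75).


Stanine boundaries: [-1.75, -1.25, -0.75, -0.25, 0.25, 0.75, 1.25, 1.75]
z = -1.89
Check each boundary:
  z < -1.75
  z < -1.25
  z < -0.75
  z < -0.25
  z < 0.25
  z < 0.75
  z < 1.25
  z < 1.75
Highest qualifying boundary gives stanine = 1

1


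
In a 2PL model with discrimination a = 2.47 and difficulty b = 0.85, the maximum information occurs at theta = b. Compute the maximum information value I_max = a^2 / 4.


For 2PL, max info at theta = b = 0.85
I_max = a^2 / 4 = 2.47^2 / 4
= 6.1009 / 4
I_max = 1.5252

1.5252


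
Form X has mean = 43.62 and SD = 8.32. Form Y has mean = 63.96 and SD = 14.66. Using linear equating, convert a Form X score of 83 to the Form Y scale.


slope = SD_Y / SD_X = 14.66 / 8.32 ~ 1.762
intercept = mean_Y - slope * mean_X = 63.96 - (14.66 / 8.32) * 43.62 ~ -12.8993
Y = slope * X + intercept. To avoid rounding drift from the rounded slope/intercept, evaluate the equivalent form Y = mean_Y + SD_Y * (X - mean_X) / SD_X at full precision:
Y = 63.96 + 14.66 * (83 - 43.62) / 8.32
Y = 63.96 + 14.66 * 39.38 / 8.32
Y = 63.96 + 577.3108 / 8.32
Y = 63.96 + 69.3883
Y = 133.3483

133.3483


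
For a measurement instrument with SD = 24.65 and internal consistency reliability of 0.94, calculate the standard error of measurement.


SEM = SD * sqrt(1 - rxx)
SEM = 24.65 * sqrt(1 - 0.94)
SEM = 24.65 * sqrt(0.06) = 24.65 * 0.244949
SEM = 6.038

6.038


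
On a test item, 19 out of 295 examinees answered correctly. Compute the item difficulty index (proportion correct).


Item difficulty p = number correct / total examinees
p = 19 / 295
p = 0.0644

0.0644


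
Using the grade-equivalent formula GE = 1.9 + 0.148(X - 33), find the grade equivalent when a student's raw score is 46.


raw - median = 46 - 33 = 13
slope * diff = 0.148 * 13 = 1.924
GE = 1.9 + 1.924
GE = 3.824

3.824


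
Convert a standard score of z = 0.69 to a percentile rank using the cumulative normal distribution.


CDF(z) = 0.5 * (1 + erf(z/sqrt(2)))
erf(0.4879) = 0.5098
CDF = 0.7549
Percentile rank = 0.7549 * 100 = 75.49

75.49


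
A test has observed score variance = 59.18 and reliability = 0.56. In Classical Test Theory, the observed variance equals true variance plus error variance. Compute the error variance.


var_true = rxx * var_obs = 0.56 * 59.18 = 33.1408
var_error = var_obs - var_true
var_error = 59.18 - 33.1408
var_error = 26.0392

26.0392


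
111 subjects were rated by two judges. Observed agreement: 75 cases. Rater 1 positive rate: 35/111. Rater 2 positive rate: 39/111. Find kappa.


P_o = 75/111 = 0.675676
P_e = (35*39 + 76*72) / 12321 = 0.554906
kappa = (P_o - P_e) / (1 - P_e)
kappa = (0.675676 - 0.554906) / (1 - 0.554906)
kappa = 0.2713

0.2713


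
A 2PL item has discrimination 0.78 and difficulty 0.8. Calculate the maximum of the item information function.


For 2PL, max info at theta = b = 0.8
I_max = a^2 / 4 = 0.78^2 / 4
= 0.6084 / 4
I_max = 0.1521

0.1521


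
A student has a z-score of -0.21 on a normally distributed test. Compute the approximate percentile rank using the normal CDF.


CDF(z) = 0.5 * (1 + erf(z/sqrt(2)))
erf(-0.1485) = -0.1663
CDF = 0.4168
Percentile rank = 0.4168 * 100 = 41.68

41.68


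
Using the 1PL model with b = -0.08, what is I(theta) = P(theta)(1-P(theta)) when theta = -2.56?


P = 1/(1+exp(-(-2.56--0.08))) = 0.0773
I = P*(1-P) = 0.0773 * 0.9227
I = 0.0713

0.0713


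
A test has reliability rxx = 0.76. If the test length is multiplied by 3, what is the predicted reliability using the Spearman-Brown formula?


r_new = (n * rxx) / (1 + (n-1) * rxx)
r_new = (3 * 0.76) / (1 + 2 * 0.76)
r_new = 2.28 / 2.52
r_new = 0.9048

0.9048


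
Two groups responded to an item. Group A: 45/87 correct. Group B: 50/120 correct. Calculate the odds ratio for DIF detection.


Odds_A = 45/42 = 1.0714
Odds_B = 50/70 = 0.7143
OR = Odds_A / Odds_B = 1.0714 / 0.7143
Exactly, OR = (45 * 70) / (42 * 50) = 3150 / 2100
OR = 1.5

1.5


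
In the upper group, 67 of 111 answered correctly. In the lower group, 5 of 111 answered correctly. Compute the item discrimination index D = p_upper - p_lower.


p_upper = 67/111 = 0.6036
p_lower = 5/111 = 0.045
D = 0.6036 - 0.045 = 0.5586

0.5586


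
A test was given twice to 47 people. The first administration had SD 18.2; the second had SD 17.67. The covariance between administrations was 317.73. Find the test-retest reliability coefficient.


r = cov(X,Y) / (SD_X * SD_Y)
r = 317.73 / (18.2 * 17.67)
r = 317.73 / 321.594
r = 0.988

0.988


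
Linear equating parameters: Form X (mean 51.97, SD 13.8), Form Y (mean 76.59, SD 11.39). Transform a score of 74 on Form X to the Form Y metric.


slope = SD_Y / SD_X = 11.39 / 13.8 ~ 0.8254
intercept = mean_Y - slope * mean_X = 76.59 - (11.39 / 13.8) * 51.97 ~ 33.6959
Y = slope * X + intercept. To avoid rounding drift from the rounded slope/intercept, evaluate the equivalent form Y = mean_Y + SD_Y * (X - mean_X) / SD_X at full precision:
Y = 76.59 + 11.39 * (74 - 51.97) / 13.8
Y = 76.59 + 11.39 * 22.03 / 13.8
Y = 76.59 + 250.9217 / 13.8
Y = 76.59 + 18.1827
Y = 94.7727

94.7727


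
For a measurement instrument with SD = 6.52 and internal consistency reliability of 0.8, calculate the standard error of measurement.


SEM = SD * sqrt(1 - rxx)
SEM = 6.52 * sqrt(1 - 0.8)
SEM = 6.52 * sqrt(0.2) = 6.52 * 0.447214
SEM = 2.9158

2.9158


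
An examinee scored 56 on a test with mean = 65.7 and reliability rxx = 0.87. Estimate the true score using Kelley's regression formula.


T_est = rxx * X + (1 - rxx) * mean
T_est = 0.87 * 56 + 0.13 * 65.7
T_est = 48.72 + 8.541
T_est = 57.261

57.261


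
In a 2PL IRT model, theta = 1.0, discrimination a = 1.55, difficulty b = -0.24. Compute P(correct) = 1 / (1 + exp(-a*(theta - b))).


a*(theta - b) = 1.55 * (1.0 - -0.24) = 1.922
exp(-1.922) = 0.1463
P = 1 / (1 + 0.1463)
P = 0.8724

0.8724


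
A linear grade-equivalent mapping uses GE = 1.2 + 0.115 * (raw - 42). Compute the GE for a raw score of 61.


raw - median = 61 - 42 = 19
slope * diff = 0.115 * 19 = 2.185
GE = 1.2 + 2.185
GE = 3.385

3.385


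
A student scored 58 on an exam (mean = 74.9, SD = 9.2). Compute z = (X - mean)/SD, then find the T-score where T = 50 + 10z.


z = (X - mean) / SD = (58 - 74.9) / 9.2
z = -16.9 / 9.2
z = -1.837
T-score = T = 50 + 10z
Carry z at full precision (z = -16.9 / 9.2) into the conversion:
T-score = 50 + 10 * (-16.9 / 9.2) = 50 + -169 / 9.2
T-score = 50 + -18.3696
T-score = 31.6304

31.6304


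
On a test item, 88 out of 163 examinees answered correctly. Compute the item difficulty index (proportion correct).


Item difficulty p = number correct / total examinees
p = 88 / 163
p = 0.5399

0.5399


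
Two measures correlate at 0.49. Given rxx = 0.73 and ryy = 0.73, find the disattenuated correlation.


r_corrected = rxy / sqrt(rxx * ryy)
= 0.49 / sqrt(0.73 * 0.73)
= 0.49 / sqrt(0.5329)
= 0.49 / 0.73
r_corrected = 0.6712

0.6712


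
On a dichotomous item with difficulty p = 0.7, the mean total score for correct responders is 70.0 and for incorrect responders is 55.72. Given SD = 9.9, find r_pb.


q = 1 - p = 0.3
rpb = ((M1 - M0) / SD) * sqrt(p * q)
rpb = ((70.0 - 55.72) / 9.9) * sqrt(0.7 * 0.3)
rpb = 0.661

0.661


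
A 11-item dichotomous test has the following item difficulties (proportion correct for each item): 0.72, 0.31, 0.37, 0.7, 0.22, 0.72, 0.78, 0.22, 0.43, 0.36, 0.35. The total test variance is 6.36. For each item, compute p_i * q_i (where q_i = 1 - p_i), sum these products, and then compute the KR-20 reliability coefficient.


For each item, compute p_i * q_i:
  Item 1: 0.72 * 0.28 = 0.2016
  Item 2: 0.31 * 0.69 = 0.2139
  Item 3: 0.37 * 0.63 = 0.2331
  Item 4: 0.7 * 0.3 = 0.21
  Item 5: 0.22 * 0.78 = 0.1716
  Item 6: 0.72 * 0.28 = 0.2016
  Item 7: 0.78 * 0.22 = 0.1716
  Item 8: 0.22 * 0.78 = 0.1716
  Item 9: 0.43 * 0.57 = 0.2451
  Item 10: 0.36 * 0.64 = 0.2304
  Item 11: 0.35 * 0.65 = 0.2275
Sum(p_i * q_i) = 0.2016 + 0.2139 + 0.2331 + 0.21 + 0.1716 + 0.2016 + 0.1716 + 0.1716 + 0.2451 + 0.2304 + 0.2275 = 2.278
KR-20 = (k/(k-1)) * (1 - Sum(p_i*q_i) / Var_total)
= (11/10) * (1 - 2.278/6.36)
= 1.1 * 0.6418
KR-20 = 0.706

0.706


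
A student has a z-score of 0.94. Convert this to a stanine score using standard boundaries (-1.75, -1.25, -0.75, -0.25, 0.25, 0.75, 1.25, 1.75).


Stanine boundaries: [-1.75, -1.25, -0.75, -0.25, 0.25, 0.75, 1.25, 1.75]
z = 0.94
Check each boundary:
  z >= -1.75 -> could be stanine 2
  z >= -1.25 -> could be stanine 3
  z >= -0.75 -> could be stanine 4
  z >= -0.25 -> could be stanine 5
  z >= 0.25 -> could be stanine 6
  z >= 0.75 -> could be stanine 7
  z < 1.25
  z < 1.75
Highest qualifying boundary gives stanine = 7

7


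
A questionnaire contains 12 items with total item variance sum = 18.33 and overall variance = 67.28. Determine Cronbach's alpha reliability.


alpha = (k/(k-1)) * (1 - sum(si^2)/s_total^2)
= (12/11) * (1 - 18.33/67.28)
alpha = 0.7937

0.7937


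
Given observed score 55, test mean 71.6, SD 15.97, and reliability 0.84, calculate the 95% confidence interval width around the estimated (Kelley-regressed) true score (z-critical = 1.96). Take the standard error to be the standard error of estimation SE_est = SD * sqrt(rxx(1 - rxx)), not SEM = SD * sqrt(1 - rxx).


True score estimate = 0.84*55 + 0.16*71.6 = 57.656
SE_est = SD * sqrt(rxx * (1 - rxx)) = 15.97 * sqrt(0.84 * 0.16) = 15.97 * sqrt(0.1344) = 5.854699
CI = T_est +/- z * SE_est, so width = 2 * z * SE_est = 2 * 1.96 * 5.854699
Width = 22.9504

22.9504


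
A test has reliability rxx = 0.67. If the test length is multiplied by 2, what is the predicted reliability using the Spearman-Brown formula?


r_new = (n * rxx) / (1 + (n-1) * rxx)
r_new = (2 * 0.67) / (1 + 1 * 0.67)
r_new = 1.34 / 1.67
r_new = 0.8024

0.8024


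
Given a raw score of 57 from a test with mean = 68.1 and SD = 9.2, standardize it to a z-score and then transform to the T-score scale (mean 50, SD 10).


z = (X - mean) / SD = (57 - 68.1) / 9.2
z = -11.1 / 9.2
z = -1.2065
T-score = T = 50 + 10z
Carry z at full precision (z = -11.1 / 9.2) into the conversion:
T-score = 50 + 10 * (-11.1 / 9.2) = 50 + -111 / 9.2
T-score = 50 + -12.0652
T-score = 37.9348

37.9348


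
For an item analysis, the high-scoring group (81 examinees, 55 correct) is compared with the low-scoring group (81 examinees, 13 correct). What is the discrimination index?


p_upper = 55/81 = 0.679
p_lower = 13/81 = 0.1605
D = 0.679 - 0.1605 = 0.5185

0.5185


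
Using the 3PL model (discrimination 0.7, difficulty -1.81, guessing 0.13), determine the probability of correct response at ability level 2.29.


logit = 0.7*(2.29 - -1.81) = 2.87
P* = 1/(1 + exp(-2.87)) = 0.9463
P = 0.13 + (1 - 0.13) * 0.9463
P = 0.9533

0.9533


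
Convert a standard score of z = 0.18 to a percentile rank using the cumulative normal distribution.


CDF(z) = 0.5 * (1 + erf(z/sqrt(2)))
erf(0.1273) = 0.1428
CDF = 0.5714
Percentile rank = 0.5714 * 100 = 57.14

57.14


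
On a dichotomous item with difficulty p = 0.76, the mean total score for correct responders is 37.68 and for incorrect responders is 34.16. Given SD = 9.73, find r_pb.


q = 1 - p = 0.24
rpb = ((M1 - M0) / SD) * sqrt(p * q)
rpb = ((37.68 - 34.16) / 9.73) * sqrt(0.76 * 0.24)
rpb = 0.1545

0.1545


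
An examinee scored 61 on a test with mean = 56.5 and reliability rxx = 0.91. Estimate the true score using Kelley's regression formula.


T_est = rxx * X + (1 - rxx) * mean
T_est = 0.91 * 61 + 0.09 * 56.5
T_est = 55.51 + 5.085
T_est = 60.595

60.595


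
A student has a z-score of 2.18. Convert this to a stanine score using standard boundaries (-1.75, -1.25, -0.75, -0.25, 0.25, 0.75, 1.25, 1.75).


Stanine boundaries: [-1.75, -1.25, -0.75, -0.25, 0.25, 0.75, 1.25, 1.75]
z = 2.18
Check each boundary:
  z >= -1.75 -> could be stanine 2
  z >= -1.25 -> could be stanine 3
  z >= -0.75 -> could be stanine 4
  z >= -0.25 -> could be stanine 5
  z >= 0.25 -> could be stanine 6
  z >= 0.75 -> could be stanine 7
  z >= 1.25 -> could be stanine 8
  z >= 1.75 -> could be stanine 9
Highest qualifying boundary gives stanine = 9

9


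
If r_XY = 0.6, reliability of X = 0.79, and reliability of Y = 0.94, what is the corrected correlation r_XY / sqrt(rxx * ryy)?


r_corrected = rxy / sqrt(rxx * ryy)
= 0.6 / sqrt(0.79 * 0.94)
= 0.6 / sqrt(0.7426)
= 0.6 / 0.861742
r_corrected = 0.6963

0.6963


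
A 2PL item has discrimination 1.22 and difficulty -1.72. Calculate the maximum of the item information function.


For 2PL, max info at theta = b = -1.72
I_max = a^2 / 4 = 1.22^2 / 4
= 1.4884 / 4
I_max = 0.3721

0.3721


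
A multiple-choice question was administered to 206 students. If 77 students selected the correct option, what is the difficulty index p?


Item difficulty p = number correct / total examinees
p = 77 / 206
p = 0.3738

0.3738


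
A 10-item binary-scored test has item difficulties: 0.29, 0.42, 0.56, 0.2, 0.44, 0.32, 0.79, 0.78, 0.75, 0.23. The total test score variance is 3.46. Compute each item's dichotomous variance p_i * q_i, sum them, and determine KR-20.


For each item, compute p_i * q_i:
  Item 1: 0.29 * 0.71 = 0.2059
  Item 2: 0.42 * 0.58 = 0.2436
  Item 3: 0.56 * 0.44 = 0.2464
  Item 4: 0.2 * 0.8 = 0.16
  Item 5: 0.44 * 0.56 = 0.2464
  Item 6: 0.32 * 0.68 = 0.2176
  Item 7: 0.79 * 0.21 = 0.1659
  Item 8: 0.78 * 0.22 = 0.1716
  Item 9: 0.75 * 0.25 = 0.1875
  Item 10: 0.23 * 0.77 = 0.1771
Sum(p_i * q_i) = 0.2059 + 0.2436 + 0.2464 + 0.16 + 0.2464 + 0.2176 + 0.1659 + 0.1716 + 0.1875 + 0.1771 = 2.022
KR-20 = (k/(k-1)) * (1 - Sum(p_i*q_i) / Var_total)
= (10/9) * (1 - 2.022/3.46)
= 1.1111 * 0.4156
KR-20 = 0.4618

0.4618


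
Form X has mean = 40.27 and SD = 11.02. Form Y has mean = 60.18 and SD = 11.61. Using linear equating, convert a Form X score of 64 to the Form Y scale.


slope = SD_Y / SD_X = 11.61 / 11.02 ~ 1.0535
intercept = mean_Y - slope * mean_X = 60.18 - (11.61 / 11.02) * 40.27 ~ 17.754
Y = slope * X + intercept. To avoid rounding drift from the rounded slope/intercept, evaluate the equivalent form Y = mean_Y + SD_Y * (X - mean_X) / SD_X at full precision:
Y = 60.18 + 11.61 * (64 - 40.27) / 11.02
Y = 60.18 + 11.61 * 23.73 / 11.02
Y = 60.18 + 275.5053 / 11.02
Y = 60.18 + 25.0005
Y = 85.1805

85.1805


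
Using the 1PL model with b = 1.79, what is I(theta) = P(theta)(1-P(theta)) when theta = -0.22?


P = 1/(1+exp(-(-0.22-1.79))) = 0.1182
I = P*(1-P) = 0.1182 * 0.8818
I = 0.1042

0.1042


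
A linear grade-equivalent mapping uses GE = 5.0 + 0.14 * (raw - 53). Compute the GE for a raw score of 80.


raw - median = 80 - 53 = 27
slope * diff = 0.14 * 27 = 3.78
GE = 5.0 + 3.78
GE = 8.78

8.78


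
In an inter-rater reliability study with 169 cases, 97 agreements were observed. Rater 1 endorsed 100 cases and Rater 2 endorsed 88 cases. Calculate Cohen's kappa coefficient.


P_o = 97/169 = 0.573964
P_e = (100*88 + 69*81) / 28561 = 0.503799
kappa = (P_o - P_e) / (1 - P_e)
kappa = (0.573964 - 0.503799) / (1 - 0.503799)
kappa = 0.1414

0.1414


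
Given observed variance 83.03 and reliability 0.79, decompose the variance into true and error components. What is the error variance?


var_true = rxx * var_obs = 0.79 * 83.03 = 65.5937
var_error = var_obs - var_true
var_error = 83.03 - 65.5937
var_error = 17.4363

17.4363


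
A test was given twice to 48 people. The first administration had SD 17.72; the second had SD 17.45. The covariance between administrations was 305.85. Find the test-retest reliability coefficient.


r = cov(X,Y) / (SD_X * SD_Y)
r = 305.85 / (17.72 * 17.45)
r = 305.85 / 309.214
r = 0.9891

0.9891


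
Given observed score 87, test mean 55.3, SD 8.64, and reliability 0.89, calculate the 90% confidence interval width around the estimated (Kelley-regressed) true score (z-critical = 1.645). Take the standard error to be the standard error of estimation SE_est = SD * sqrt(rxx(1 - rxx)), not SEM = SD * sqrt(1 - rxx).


True score estimate = 0.89*87 + 0.11*55.3 = 83.513
SE_est = SD * sqrt(rxx * (1 - rxx)) = 8.64 * sqrt(0.89 * 0.11) = 8.64 * sqrt(0.0979) = 2.703367
CI = T_est +/- z * SE_est, so width = 2 * z * SE_est = 2 * 1.645 * 2.703367
Width = 8.8941

8.8941


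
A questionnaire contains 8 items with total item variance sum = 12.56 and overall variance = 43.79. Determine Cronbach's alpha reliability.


alpha = (k/(k-1)) * (1 - sum(si^2)/s_total^2)
= (8/7) * (1 - 12.56/43.79)
alpha = 0.8151

0.8151


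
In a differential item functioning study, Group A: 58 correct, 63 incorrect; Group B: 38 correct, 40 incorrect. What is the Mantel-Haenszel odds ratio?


Odds_A = 58/63 = 0.9206
Odds_B = 38/40 = 0.95
OR = Odds_A / Odds_B = 0.9206 / 0.95
Exactly, OR = (58 * 40) / (63 * 38) = 2320 / 2394
OR = 0.9691

0.9691


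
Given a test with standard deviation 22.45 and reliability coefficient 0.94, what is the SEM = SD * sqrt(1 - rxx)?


SEM = SD * sqrt(1 - rxx)
SEM = 22.45 * sqrt(1 - 0.94)
SEM = 22.45 * sqrt(0.06) = 22.45 * 0.244949
SEM = 5.4991

5.4991


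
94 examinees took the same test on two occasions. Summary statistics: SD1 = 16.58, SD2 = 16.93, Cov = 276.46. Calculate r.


r = cov(X,Y) / (SD_X * SD_Y)
r = 276.46 / (16.58 * 16.93)
r = 276.46 / 280.6994
r = 0.9849

0.9849


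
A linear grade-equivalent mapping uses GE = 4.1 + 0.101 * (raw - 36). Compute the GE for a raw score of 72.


raw - median = 72 - 36 = 36
slope * diff = 0.101 * 36 = 3.636
GE = 4.1 + 3.636
GE = 7.736

7.736


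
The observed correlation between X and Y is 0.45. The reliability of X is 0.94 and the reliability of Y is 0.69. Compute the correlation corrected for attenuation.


r_corrected = rxy / sqrt(rxx * ryy)
= 0.45 / sqrt(0.94 * 0.69)
= 0.45 / sqrt(0.6486)
= 0.45 / 0.805357
r_corrected = 0.5588

0.5588


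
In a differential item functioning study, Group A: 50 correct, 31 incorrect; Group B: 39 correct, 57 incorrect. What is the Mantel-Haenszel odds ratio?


Odds_A = 50/31 = 1.6129
Odds_B = 39/57 = 0.6842
OR = Odds_A / Odds_B = 1.6129 / 0.6842
Exactly, OR = (50 * 57) / (31 * 39) = 2850 / 1209
OR = 2.3573

2.3573


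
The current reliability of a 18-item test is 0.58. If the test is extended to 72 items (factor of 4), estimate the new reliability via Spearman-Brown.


r_new = (n * rxx) / (1 + (n-1) * rxx)
r_new = (4 * 0.58) / (1 + 3 * 0.58)
r_new = 2.32 / 2.74
r_new = 0.8467

0.8467


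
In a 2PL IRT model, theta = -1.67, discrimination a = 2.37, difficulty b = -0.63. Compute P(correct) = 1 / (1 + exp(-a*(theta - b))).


a*(theta - b) = 2.37 * (-1.67 - -0.63) = -2.4648
exp(--2.4648) = 11.7611
P = 1 / (1 + 11.7611)
P = 0.0784

0.0784


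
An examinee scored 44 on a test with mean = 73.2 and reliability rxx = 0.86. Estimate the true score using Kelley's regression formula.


T_est = rxx * X + (1 - rxx) * mean
T_est = 0.86 * 44 + 0.14 * 73.2
T_est = 37.84 + 10.248
T_est = 48.088

48.088


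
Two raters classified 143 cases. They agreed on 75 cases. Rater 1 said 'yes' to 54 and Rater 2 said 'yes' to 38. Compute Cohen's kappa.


P_o = 75/143 = 0.524476
P_e = (54*38 + 89*105) / 20449 = 0.557338
kappa = (P_o - P_e) / (1 - P_e)
kappa = (0.524476 - 0.557338) / (1 - 0.557338)
kappa = -0.0742

-0.0742


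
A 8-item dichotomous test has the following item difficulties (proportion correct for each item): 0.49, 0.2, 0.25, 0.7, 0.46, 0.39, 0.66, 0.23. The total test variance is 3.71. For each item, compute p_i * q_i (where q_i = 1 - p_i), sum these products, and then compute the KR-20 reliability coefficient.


For each item, compute p_i * q_i:
  Item 1: 0.49 * 0.51 = 0.2499
  Item 2: 0.2 * 0.8 = 0.16
  Item 3: 0.25 * 0.75 = 0.1875
  Item 4: 0.7 * 0.3 = 0.21
  Item 5: 0.46 * 0.54 = 0.2484
  Item 6: 0.39 * 0.61 = 0.2379
  Item 7: 0.66 * 0.34 = 0.2244
  Item 8: 0.23 * 0.77 = 0.1771
Sum(p_i * q_i) = 0.2499 + 0.16 + 0.1875 + 0.21 + 0.2484 + 0.2379 + 0.2244 + 0.1771 = 1.6952
KR-20 = (k/(k-1)) * (1 - Sum(p_i*q_i) / Var_total)
= (8/7) * (1 - 1.6952/3.71)
= 1.1429 * 0.5431
KR-20 = 0.6207

0.6207


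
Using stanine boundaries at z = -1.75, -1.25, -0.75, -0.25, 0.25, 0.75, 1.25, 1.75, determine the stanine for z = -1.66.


Stanine boundaries: [-1.75, -1.25, -0.75, -0.25, 0.25, 0.75, 1.25, 1.75]
z = -1.66
Check each boundary:
  z >= -1.75 -> could be stanine 2
  z < -1.25
  z < -0.75
  z < -0.25
  z < 0.25
  z < 0.75
  z < 1.25
  z < 1.75
Highest qualifying boundary gives stanine = 2

2


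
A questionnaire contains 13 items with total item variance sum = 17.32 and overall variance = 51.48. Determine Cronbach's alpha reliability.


alpha = (k/(k-1)) * (1 - sum(si^2)/s_total^2)
= (13/12) * (1 - 17.32/51.48)
alpha = 0.7189

0.7189


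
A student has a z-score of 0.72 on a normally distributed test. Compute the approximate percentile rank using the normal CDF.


CDF(z) = 0.5 * (1 + erf(z/sqrt(2)))
erf(0.5091) = 0.5285
CDF = 0.7642
Percentile rank = 0.7642 * 100 = 76.42

76.42


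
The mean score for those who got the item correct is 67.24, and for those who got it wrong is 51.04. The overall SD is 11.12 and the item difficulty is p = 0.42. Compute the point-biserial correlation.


q = 1 - p = 0.58
rpb = ((M1 - M0) / SD) * sqrt(p * q)
rpb = ((67.24 - 51.04) / 11.12) * sqrt(0.42 * 0.58)
rpb = 0.719

0.719


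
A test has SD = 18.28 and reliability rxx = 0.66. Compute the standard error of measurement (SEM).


SEM = SD * sqrt(1 - rxx)
SEM = 18.28 * sqrt(1 - 0.66)
SEM = 18.28 * sqrt(0.34) = 18.28 * 0.583095
SEM = 10.659

10.659


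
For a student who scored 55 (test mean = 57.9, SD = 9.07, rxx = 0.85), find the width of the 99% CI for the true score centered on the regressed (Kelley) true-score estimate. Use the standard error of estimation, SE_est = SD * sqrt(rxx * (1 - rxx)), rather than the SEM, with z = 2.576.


True score estimate = 0.85*55 + 0.15*57.9 = 55.435
SE_est = SD * sqrt(rxx * (1 - rxx)) = 9.07 * sqrt(0.85 * 0.15) = 9.07 * sqrt(0.1275) = 3.238638
CI = T_est +/- z * SE_est, so width = 2 * z * SE_est = 2 * 2.576 * 3.238638
Width = 16.6855

16.6855


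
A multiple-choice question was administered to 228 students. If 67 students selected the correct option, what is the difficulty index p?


Item difficulty p = number correct / total examinees
p = 67 / 228
p = 0.2939

0.2939


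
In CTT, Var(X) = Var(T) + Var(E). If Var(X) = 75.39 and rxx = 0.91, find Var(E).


var_true = rxx * var_obs = 0.91 * 75.39 = 68.6049
var_error = var_obs - var_true
var_error = 75.39 - 68.6049
var_error = 6.7851

6.7851


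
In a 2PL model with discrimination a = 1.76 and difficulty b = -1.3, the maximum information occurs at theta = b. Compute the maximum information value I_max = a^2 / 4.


For 2PL, max info at theta = b = -1.3
I_max = a^2 / 4 = 1.76^2 / 4
= 3.0976 / 4
I_max = 0.7744

0.7744


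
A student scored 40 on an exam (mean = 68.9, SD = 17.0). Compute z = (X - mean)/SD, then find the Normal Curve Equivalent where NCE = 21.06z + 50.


z = (X - mean) / SD = (40 - 68.9) / 17.0
z = -28.9 / 17.0
z = -1.7
NCE = NCE = 21.06z + 50
Carry z at full precision (z = -28.9 / 17.0) into the conversion:
NCE = 21.06 * (-28.9 / 17.0) + 50 = -608.634 / 17.0 + 50
NCE = -35.802 + 50
NCE = 14.198

14.198


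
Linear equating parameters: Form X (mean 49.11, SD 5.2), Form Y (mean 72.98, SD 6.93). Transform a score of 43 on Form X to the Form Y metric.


slope = SD_Y / SD_X = 6.93 / 5.2 ~ 1.3327
intercept = mean_Y - slope * mean_X = 72.98 - (6.93 / 5.2) * 49.11 ~ 7.5315
Y = slope * X + intercept. To avoid rounding drift from the rounded slope/intercept, evaluate the equivalent form Y = mean_Y + SD_Y * (X - mean_X) / SD_X at full precision:
Y = 72.98 + 6.93 * (43 - 49.11) / 5.2
Y = 72.98 - 6.93 * 6.11 / 5.2
Y = 72.98 - 42.3423 / 5.2
Y = 72.98 - 8.1427
Y = 64.8373

64.8373


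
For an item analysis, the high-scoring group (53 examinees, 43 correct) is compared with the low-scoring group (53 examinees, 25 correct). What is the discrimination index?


p_upper = 43/53 = 0.8113
p_lower = 25/53 = 0.4717
D = 0.8113 - 0.4717 = 0.3396

0.3396


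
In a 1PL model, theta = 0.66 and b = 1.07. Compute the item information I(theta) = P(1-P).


P = 1/(1+exp(-(0.66-1.07))) = 0.3989
I = P*(1-P) = 0.3989 * 0.6011
I = 0.2398

0.2398


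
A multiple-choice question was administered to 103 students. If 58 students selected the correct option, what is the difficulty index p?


Item difficulty p = number correct / total examinees
p = 58 / 103
p = 0.5631

0.5631


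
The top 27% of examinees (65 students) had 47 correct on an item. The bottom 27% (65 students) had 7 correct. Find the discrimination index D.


p_upper = 47/65 = 0.7231
p_lower = 7/65 = 0.1077
D = 0.7231 - 0.1077 = 0.6154

0.6154


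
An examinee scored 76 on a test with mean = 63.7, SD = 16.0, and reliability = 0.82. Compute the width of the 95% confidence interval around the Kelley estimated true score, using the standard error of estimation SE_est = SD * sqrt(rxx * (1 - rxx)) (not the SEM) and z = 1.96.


True score estimate = 0.82*76 + 0.18*63.7 = 73.786
SE_est = SD * sqrt(rxx * (1 - rxx)) = 16.0 * sqrt(0.82 * 0.18) = 16.0 * sqrt(0.1476) = 6.146999
CI = T_est +/- z * SE_est, so width = 2 * z * SE_est = 2 * 1.96 * 6.146999
Width = 24.0962

24.0962


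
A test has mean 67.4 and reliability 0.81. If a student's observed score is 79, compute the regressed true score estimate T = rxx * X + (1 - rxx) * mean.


T_est = rxx * X + (1 - rxx) * mean
T_est = 0.81 * 79 + 0.19 * 67.4
T_est = 63.99 + 12.806
T_est = 76.796

76.796


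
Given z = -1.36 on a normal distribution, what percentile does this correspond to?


CDF(z) = 0.5 * (1 + erf(z/sqrt(2)))
erf(-0.9617) = -0.8262
CDF = 0.0869
Percentile rank = 0.0869 * 100 = 8.69

8.69


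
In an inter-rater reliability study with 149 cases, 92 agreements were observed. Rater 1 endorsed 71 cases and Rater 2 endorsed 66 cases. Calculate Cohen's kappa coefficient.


P_o = 92/149 = 0.61745
P_e = (71*66 + 78*83) / 22201 = 0.50268
kappa = (P_o - P_e) / (1 - P_e)
kappa = (0.61745 - 0.50268) / (1 - 0.50268)
kappa = 0.2308

0.2308


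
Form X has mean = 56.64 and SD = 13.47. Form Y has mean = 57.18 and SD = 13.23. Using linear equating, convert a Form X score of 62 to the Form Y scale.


slope = SD_Y / SD_X = 13.23 / 13.47 ~ 0.9822
intercept = mean_Y - slope * mean_X = 57.18 - (13.23 / 13.47) * 56.64 ~ 1.5492
Y = slope * X + intercept. To avoid rounding drift from the rounded slope/intercept, evaluate the equivalent form Y = mean_Y + SD_Y * (X - mean_X) / SD_X at full precision:
Y = 57.18 + 13.23 * (62 - 56.64) / 13.47
Y = 57.18 + 13.23 * 5.36 / 13.47
Y = 57.18 + 70.9128 / 13.47
Y = 57.18 + 5.2645
Y = 62.4445

62.4445


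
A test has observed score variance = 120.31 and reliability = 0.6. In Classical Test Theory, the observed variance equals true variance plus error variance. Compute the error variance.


var_true = rxx * var_obs = 0.6 * 120.31 = 72.186
var_error = var_obs - var_true
var_error = 120.31 - 72.186
var_error = 48.124

48.124


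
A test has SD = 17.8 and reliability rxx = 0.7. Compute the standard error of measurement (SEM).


SEM = SD * sqrt(1 - rxx)
SEM = 17.8 * sqrt(1 - 0.7)
SEM = 17.8 * sqrt(0.3) = 17.8 * 0.547723
SEM = 9.7495

9.7495


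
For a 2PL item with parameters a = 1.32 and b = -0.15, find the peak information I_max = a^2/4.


For 2PL, max info at theta = b = -0.15
I_max = a^2 / 4 = 1.32^2 / 4
= 1.7424 / 4
I_max = 0.4356

0.4356
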